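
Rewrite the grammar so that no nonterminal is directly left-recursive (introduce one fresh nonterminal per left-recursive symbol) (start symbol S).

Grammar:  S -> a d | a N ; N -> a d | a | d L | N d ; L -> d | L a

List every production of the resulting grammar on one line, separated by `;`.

Left recursion appears on N, L.
For N: α = {d}, β = {a d, a, d L}. Rewrite as N → β N' and N' → α N' | ε.
For L: α = {a}, β = {d}. Rewrite as L → β L' and L' → α L' | ε.

S -> a d | a N; N -> a d N' | a N' | d L N'; L -> d L'; N' -> d N' | epsilon; L' -> a L' | epsilon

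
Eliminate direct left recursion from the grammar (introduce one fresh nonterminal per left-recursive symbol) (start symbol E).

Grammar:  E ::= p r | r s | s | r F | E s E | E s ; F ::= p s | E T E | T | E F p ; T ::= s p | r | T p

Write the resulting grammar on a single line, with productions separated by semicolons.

Left recursion appears on E, T.
For E: α = {s E, s}, β = {p r, r s, s, r F}. Rewrite as E → β E' and E' → α E' | ε.
For T: α = {p}, β = {s p, r}. Rewrite as T → β T' and T' → α T' | ε.

E ::= p r E' | r s E' | s E' | r F E'; F ::= p s | E T E | T | E F p; T ::= s p T' | r T'; E' ::= s E E' | s E' | ε; T' ::= p T' | ε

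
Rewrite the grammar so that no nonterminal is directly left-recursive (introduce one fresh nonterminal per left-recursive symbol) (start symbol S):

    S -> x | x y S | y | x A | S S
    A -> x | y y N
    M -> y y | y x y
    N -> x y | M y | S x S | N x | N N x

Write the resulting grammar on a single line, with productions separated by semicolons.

Directly left-recursive nonterminals: S, N.
For S: α = {S}, β = {x, x y S, y, x A}. Rewrite as S → β S' and S' → α S' | ε.
For N: α = {x, N x}, β = {x y, M y, S x S}. Rewrite as N → β N' and N' → α N' | ε.

S -> x S' | x y S S' | y S' | x A S'; A -> x | y y N; M -> y y | y x y; N -> x y N' | M y N' | S x S N'; S' -> S S' | ε; N' -> x N' | N x N' | ε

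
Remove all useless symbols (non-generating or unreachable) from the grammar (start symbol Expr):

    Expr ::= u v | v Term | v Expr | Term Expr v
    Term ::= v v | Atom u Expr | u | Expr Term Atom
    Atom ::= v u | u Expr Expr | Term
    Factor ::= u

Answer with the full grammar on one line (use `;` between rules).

Expr ::= u v | v Term | v Expr | Term Expr v; Term ::= v v | Atom u Expr | u | Expr Term Atom; Atom ::= v u | u Expr Expr | Term

Generating nonterminals: {Atom, Expr, Factor, Term}.
Reachable from Expr after that: {Atom, Expr, Term}.
Removed useless symbols: {Factor} and every production mentioning them.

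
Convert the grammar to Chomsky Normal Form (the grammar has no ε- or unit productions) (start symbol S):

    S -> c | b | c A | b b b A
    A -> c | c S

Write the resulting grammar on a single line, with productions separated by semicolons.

Introduce a nonterminal for each terminal appearing in a rule of length ≥ 2: X1 → c, X2 → b.
Binarize each right-hand side of length ≥ 3 by chaining fresh nonterminals (Y1, Y2, …): affected rules were S → X2 X2 X2 A.

S -> c | b | X1 A | X2 Y1; A -> c | X1 S; X1 -> c; X2 -> b; Y1 -> X2 Y2; Y2 -> X2 A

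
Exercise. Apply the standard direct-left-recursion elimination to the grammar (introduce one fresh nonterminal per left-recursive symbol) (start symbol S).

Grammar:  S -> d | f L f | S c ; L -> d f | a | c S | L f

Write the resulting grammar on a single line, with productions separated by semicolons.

Left recursion appears on S, L.
For S: α = {c}, β = {d, f L f}. Rewrite as S → β S' and S' → α S' | ε.
For L: α = {f}, β = {d f, a, c S}. Rewrite as L → β L' and L' → α L' | ε.

S -> d S' | f L f S'; L -> d f L' | a L' | c S L'; S' -> c S' | eps; L' -> f L' | eps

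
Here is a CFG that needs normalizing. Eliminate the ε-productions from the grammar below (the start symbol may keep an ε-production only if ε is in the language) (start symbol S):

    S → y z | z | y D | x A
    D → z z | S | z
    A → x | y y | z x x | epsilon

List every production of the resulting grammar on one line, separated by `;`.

S → y z | z | y D | x A | x; D → z z | S | z; A → x | y y | z x x

The nullable symbols are {A}.
ε ∉ L(G), so no ε-production is kept.
Add the nullable-subset variants: S → x A gives x A | x.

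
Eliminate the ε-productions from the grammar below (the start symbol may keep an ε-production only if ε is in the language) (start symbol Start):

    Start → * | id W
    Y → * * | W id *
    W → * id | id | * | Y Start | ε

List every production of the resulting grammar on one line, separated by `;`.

Nullable set = {W}.
ε ∉ L(G), so no ε-production is kept.
For each production, add variants omitting each subset of nullable occurrences: Start → id W gives id W | id. Y → W id * gives W id * | id *.

Start → * | id W | id; Y → * * | W id * | id *; W → * id | id | * | Y Start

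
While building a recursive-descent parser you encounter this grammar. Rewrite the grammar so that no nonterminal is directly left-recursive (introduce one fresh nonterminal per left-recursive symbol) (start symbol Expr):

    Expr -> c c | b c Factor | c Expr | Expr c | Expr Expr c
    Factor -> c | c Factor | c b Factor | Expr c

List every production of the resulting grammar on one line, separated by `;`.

Left recursion appears on Expr.
For Expr: α = {c, Expr c}, β = {c c, b c Factor, c Expr}. Rewrite as Expr → β Expr1 and Expr1 → α Expr1 | ε.

Expr -> c c Expr1 | b c Factor Expr1 | c Expr Expr1; Factor -> c | c Factor | c b Factor | Expr c; Expr1 -> c Expr1 | Expr c Expr1 | ε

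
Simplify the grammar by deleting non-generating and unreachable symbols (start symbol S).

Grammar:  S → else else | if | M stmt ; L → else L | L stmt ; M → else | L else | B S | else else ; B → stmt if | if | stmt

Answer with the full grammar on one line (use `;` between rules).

Generating nonterminals: {B, M, S}.
Reachable from S after that: {B, M, S}.
Removed useless symbols: {L} and every production mentioning them.

S → else else | if | M stmt; M → else | B S | else else; B → stmt if | if | stmt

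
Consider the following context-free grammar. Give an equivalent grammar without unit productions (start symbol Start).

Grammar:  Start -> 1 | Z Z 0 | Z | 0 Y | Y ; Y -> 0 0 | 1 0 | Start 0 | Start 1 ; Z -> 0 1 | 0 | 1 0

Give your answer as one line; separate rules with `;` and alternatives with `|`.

Unit pairs: Start ⇒* {Y, Z}.
Replace each nonterminal's rules with the union of the non-unit rules of every nonterminal it unit-derives.

Start -> 0 1 | 0 | 1 0 | 1 | Z Z 0 | 0 Y | 0 0 | Start 0 | Start 1; Y -> 0 0 | 1 0 | Start 0 | Start 1; Z -> 0 1 | 0 | 1 0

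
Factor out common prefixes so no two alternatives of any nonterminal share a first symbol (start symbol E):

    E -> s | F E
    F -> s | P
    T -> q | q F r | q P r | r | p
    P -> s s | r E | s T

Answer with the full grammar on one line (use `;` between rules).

E -> s | F E; F -> s | P; T -> r | p | q T'; P -> r E | s P'; T' -> epsilon | F r | P r; P' -> s | T

T has alternatives sharing prefix 'q': factor to T → q T' with T' → ε | F r | P r.
P has alternatives sharing prefix 's': factor to P → s P' with P' → s | T.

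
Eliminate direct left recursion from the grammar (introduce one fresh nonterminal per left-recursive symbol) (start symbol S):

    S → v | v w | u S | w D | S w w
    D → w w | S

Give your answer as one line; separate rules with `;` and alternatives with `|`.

Left recursion appears on S.
For S: α = {w w}, β = {v, v w, u S, w D}. Rewrite as S → β S' and S' → α S' | ε.

S → v S' | v w S' | u S S' | w D S'; D → w w | S; S' → w w S' | ε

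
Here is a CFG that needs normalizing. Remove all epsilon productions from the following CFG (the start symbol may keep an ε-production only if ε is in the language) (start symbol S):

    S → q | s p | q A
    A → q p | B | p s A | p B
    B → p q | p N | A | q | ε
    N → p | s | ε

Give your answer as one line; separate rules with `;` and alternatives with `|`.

S → q | s p | q A; A → q p | B | p s A | p s | p B | p; B → p q | p N | p | A | q; N → p | s

Nullable set = {A, B, N}.
ε ∉ L(G), so no ε-production is kept.
Expand every rule over subsets of its nullable positions: A → p s A gives p s A | p s. A → p B gives p B | p. B → p N gives p N | p.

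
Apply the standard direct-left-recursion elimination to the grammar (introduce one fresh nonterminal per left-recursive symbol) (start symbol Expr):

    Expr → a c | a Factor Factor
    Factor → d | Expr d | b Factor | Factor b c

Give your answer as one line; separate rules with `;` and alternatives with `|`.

Directly left-recursive nonterminal: Factor.
For Factor: α = {b c}, β = {d, Expr d, b Factor}. Rewrite as Factor → β Factor1 and Factor1 → α Factor1 | ε.

Expr → a c | a Factor Factor; Factor → d Factor1 | Expr d Factor1 | b Factor Factor1; Factor1 → b c Factor1 | ε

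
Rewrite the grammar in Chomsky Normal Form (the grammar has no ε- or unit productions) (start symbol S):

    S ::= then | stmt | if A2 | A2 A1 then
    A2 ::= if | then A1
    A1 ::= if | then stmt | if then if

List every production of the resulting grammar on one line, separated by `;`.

S ::= then | stmt | X1 A2 | A2 Y1; A2 ::= if | X2 A1; A1 ::= if | X2 X3 | X1 Y2; X1 ::= if; X2 ::= then; X3 ::= stmt; Y1 ::= A1 X2; Y2 ::= X2 X1

Introduce a nonterminal for each terminal appearing in a rule of length ≥ 2: X1 → if, X2 → then, X3 → stmt.
Binarize each right-hand side of length ≥ 3 by chaining fresh nonterminals (Y1, Y2, …): affected rules were S → A2 A1 X2; A1 → X1 X2 X1.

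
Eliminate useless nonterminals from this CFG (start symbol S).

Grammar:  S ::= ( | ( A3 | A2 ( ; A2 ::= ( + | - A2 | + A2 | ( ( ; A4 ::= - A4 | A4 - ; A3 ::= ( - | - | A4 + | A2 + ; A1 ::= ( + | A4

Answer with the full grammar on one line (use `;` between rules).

Generating nonterminals: {A1, A2, A3, S}.
Reachable from S after that: {A2, A3, S}.
Removed useless symbols: {A1, A4} and every production mentioning them.

S ::= ( | ( A3 | A2 (; A2 ::= ( + | - A2 | + A2 | ( (; A3 ::= ( - | - | A2 +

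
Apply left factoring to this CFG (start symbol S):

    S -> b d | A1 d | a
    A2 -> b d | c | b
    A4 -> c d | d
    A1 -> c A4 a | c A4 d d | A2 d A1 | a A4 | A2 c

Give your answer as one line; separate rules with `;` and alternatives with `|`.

S -> b d | A1 d | a; A2 -> c | b A2'; A4 -> c d | d; A1 -> a A4 | c A4 A1' | A2 A1''; A2' -> d | ε; A1' -> a | d d; A1'' -> d A1 | c

A2 has alternatives sharing prefix 'b': factor to A2 → b A2' with A2' → d | ε.
A1 has alternatives sharing prefix 'c A4': factor to A1 → c A4 A1' with A1' → a | d d.
A1 has alternatives sharing prefix 'A2': factor to A1 → A2 A1'' with A1'' → d A1 | c.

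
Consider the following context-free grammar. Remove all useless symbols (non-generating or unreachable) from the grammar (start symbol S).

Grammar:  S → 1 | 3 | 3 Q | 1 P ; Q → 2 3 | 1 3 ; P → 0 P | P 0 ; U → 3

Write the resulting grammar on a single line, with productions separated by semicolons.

S → 1 | 3 | 3 Q; Q → 2 3 | 1 3

Generating nonterminals: {Q, S, U}.
Reachable from S after that: {Q, S}.
Removed useless symbols: {P, U} and every production mentioning them.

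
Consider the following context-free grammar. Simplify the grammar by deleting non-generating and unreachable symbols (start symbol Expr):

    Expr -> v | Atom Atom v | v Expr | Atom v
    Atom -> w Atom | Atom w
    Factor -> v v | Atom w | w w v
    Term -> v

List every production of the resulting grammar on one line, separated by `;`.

Generating nonterminals: {Expr, Factor, Term}.
Reachable from Expr after that: {Expr}.
Removed useless symbols: {Atom, Factor, Term} and every production mentioning them.

Expr -> v | v Expr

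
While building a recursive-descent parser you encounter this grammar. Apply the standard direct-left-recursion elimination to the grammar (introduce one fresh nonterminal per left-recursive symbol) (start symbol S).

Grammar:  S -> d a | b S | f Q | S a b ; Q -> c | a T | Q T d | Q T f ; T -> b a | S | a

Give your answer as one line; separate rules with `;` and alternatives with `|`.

S -> d a S' | b S S' | f Q S'; Q -> c Q' | a T Q'; T -> b a | S | a; S' -> a b S' | epsilon; Q' -> T d Q' | T f Q' | epsilon

S, Q are directly left-recursive.
For S: α = {a b}, β = {d a, b S, f Q}. Rewrite as S → β S' and S' → α S' | ε.
For Q: α = {T d, T f}, β = {c, a T}. Rewrite as Q → β Q' and Q' → α Q' | ε.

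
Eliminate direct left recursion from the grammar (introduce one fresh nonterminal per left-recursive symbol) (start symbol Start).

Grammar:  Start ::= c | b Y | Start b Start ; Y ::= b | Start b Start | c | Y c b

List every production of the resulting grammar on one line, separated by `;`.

Start, Y are directly left-recursive.
For Start: α = {b Start}, β = {c, b Y}. Rewrite as Start → β Start1 and Start1 → α Start1 | ε.
For Y: α = {c b}, β = {b, Start b Start, c}. Rewrite as Y → β Y1 and Y1 → α Y1 | ε.

Start ::= c Start1 | b Y Start1; Y ::= b Y1 | Start b Start Y1 | c Y1; Start1 ::= b Start Start1 | epsilon; Y1 ::= c b Y1 | epsilon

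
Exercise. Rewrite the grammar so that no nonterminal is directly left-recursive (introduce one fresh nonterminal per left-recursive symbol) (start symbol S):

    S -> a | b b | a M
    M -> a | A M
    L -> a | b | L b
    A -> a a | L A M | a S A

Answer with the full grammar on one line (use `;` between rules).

Left recursion appears on L.
For L: α = {b}, β = {a, b}. Rewrite as L → β L' and L' → α L' | ε.

S -> a | b b | a M; M -> a | A M; L -> a L' | b L'; A -> a a | L A M | a S A; L' -> b L' | ε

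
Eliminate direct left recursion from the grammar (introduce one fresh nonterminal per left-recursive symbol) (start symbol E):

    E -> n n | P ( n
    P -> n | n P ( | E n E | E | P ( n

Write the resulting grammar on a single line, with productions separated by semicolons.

Directly left-recursive nonterminal: P.
For P: α = {( n}, β = {n, n P (, E n E, E}. Rewrite as P → β P' and P' → α P' | ε.

E -> n n | P ( n; P -> n P' | n P ( P' | E n E P' | E P'; P' -> ( n P' | ε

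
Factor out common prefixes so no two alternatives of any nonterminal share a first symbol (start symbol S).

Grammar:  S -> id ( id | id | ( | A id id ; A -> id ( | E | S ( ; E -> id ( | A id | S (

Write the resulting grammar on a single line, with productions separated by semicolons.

S -> ( | A id id | id S'; A -> id ( | E | S (; E -> id ( | A id | S (; S' -> ( id | ε

S has alternatives sharing prefix 'id': factor to S → id S' with S' → ( id | ε.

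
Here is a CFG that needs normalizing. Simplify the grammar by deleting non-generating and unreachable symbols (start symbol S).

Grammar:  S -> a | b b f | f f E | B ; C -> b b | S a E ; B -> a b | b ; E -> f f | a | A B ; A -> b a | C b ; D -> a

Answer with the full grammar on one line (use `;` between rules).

Generating nonterminals: {A, B, C, D, E, S}.
Reachable from S after that: {A, B, C, E, S}.
Removed useless symbols: {D} and every production mentioning them.

S -> a | b b f | f f E | B; C -> b b | S a E; B -> a b | b; E -> f f | a | A B; A -> b a | C b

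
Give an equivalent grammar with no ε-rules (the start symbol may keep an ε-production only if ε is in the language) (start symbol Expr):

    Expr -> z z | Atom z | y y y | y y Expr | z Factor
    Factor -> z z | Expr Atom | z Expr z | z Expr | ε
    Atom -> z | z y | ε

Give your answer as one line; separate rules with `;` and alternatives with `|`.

The nullable symbols are {Atom, Factor}.
ε ∉ L(G), so no ε-production is kept.
Add the nullable-subset variants: Expr → Atom z gives Atom z | z. Factor → Expr Atom gives Expr Atom | Expr.

Expr -> z z | Atom z | z | y y y | y y Expr | z Factor; Factor -> z z | Expr Atom | Expr | z Expr z | z Expr; Atom -> z | z y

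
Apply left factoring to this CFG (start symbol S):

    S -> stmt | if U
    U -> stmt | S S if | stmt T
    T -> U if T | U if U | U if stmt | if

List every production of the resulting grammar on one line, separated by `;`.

U has alternatives sharing prefix 'stmt': factor to U → stmt U' with U' → ε | T.
T has alternatives sharing prefix 'U if': factor to T → U if T' with T' → T | U | stmt.

S -> stmt | if U; U -> S S if | stmt U'; T -> if | U if T'; U' -> ε | T; T' -> T | U | stmt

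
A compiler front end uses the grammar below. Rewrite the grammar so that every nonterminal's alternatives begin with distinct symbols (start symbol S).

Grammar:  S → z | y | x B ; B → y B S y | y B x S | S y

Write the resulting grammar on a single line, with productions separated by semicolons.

S → z | y | x B; B → S y | y B B'; B' → S y | x S

B has alternatives sharing prefix 'y B': factor to B → y B B' with B' → S y | x S.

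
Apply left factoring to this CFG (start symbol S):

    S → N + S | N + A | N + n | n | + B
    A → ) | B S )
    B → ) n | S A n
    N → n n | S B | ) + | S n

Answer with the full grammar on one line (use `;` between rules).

S → n | + B | N + S'; A → ) | B S ); B → ) n | S A n; N → n n | ) + | S N'; S' → S | A | n; N' → B | n

S has alternatives sharing prefix 'N +': factor to S → N + S' with S' → S | A | n.
N has alternatives sharing prefix 'S': factor to N → S N' with N' → B | n.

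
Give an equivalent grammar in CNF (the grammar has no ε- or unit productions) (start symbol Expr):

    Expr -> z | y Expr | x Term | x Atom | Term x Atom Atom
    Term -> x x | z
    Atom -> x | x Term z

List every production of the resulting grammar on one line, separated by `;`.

Expr -> z | X1 Expr | X2 Term | X2 Atom | Term Y1; Term -> X2 X2 | z; Atom -> x | X2 Y3; X1 -> y; X2 -> x; X3 -> z; Y1 -> X2 Y2; Y2 -> Atom Atom; Y3 -> Term X3

Introduce a nonterminal for each terminal appearing in a rule of length ≥ 2: X1 → y, X2 → x, X3 → z.
Binarize each right-hand side of length ≥ 3 by chaining fresh nonterminals (Y1, Y2, …): affected rules were Expr → Term X2 Atom Atom; Atom → X2 Term X3.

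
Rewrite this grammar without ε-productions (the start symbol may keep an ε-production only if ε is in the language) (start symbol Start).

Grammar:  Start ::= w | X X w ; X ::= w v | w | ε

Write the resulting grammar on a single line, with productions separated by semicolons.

Nullable set = {X}.
ε ∉ L(G), so no ε-production is kept.
Expand every rule over subsets of its nullable positions: Start → X X w gives X X w | X w.

Start ::= w | X X w | X w; X ::= w v | w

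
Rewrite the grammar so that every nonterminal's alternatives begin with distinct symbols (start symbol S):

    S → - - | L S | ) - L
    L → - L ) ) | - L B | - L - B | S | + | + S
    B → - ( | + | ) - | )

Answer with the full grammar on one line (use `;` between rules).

L has alternatives sharing prefix '- L': factor to L → - L L' with L' → ) ) | B | - B.
L has alternatives sharing prefix '+': factor to L → + L'' with L'' → ε | S.
B has alternatives sharing prefix ')': factor to B → ) B' with B' → - | ε.

S → - - | L S | ) - L; L → S | - L L' | + L''; B → - ( | + | ) B'; L' → ) ) | B | - B; L'' → eps | S; B' → - | eps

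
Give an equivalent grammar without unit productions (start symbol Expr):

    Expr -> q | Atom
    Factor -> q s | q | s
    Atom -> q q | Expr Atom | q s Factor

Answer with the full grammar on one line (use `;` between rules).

Expr -> q q | Expr Atom | q s Factor | q; Factor -> q s | q | s; Atom -> q q | Expr Atom | q s Factor

Unit pairs: Expr ⇒* {Atom}.
Replace each nonterminal's rules with the union of the non-unit rules of every nonterminal it unit-derives.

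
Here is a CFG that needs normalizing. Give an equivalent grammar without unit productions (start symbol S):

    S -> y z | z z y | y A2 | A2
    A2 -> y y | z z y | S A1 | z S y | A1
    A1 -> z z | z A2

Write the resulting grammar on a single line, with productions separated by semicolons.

Unit pairs: A2 ⇒* {A1}; S ⇒* {A1, A2}.
Replace each nonterminal's rules with the union of the non-unit rules of every nonterminal it unit-derives.

S -> y y | z z y | S A1 | z S y | z z | z A2 | y z | y A2; A2 -> y y | z z y | S A1 | z S y | z z | z A2; A1 -> z z | z A2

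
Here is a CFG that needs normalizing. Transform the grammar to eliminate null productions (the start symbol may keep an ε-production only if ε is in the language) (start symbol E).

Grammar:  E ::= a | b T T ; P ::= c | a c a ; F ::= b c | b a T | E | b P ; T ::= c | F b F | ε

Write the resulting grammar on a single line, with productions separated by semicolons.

Nullable nonterminals: {T}.
ε ∉ L(G), so no ε-production is kept.
For each production, add variants omitting each subset of nullable occurrences: E → b T T gives b T T | b T | b. F → b a T gives b a T | b a.

E ::= a | b T T | b T | b; P ::= c | a c a; F ::= b c | b a T | b a | E | b P; T ::= c | F b F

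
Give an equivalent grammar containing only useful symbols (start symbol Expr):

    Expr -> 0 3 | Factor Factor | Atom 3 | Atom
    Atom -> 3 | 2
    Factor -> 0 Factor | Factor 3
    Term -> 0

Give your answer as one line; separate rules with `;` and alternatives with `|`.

Expr -> 0 3 | Atom 3 | Atom; Atom -> 3 | 2

Generating nonterminals: {Atom, Expr, Term}.
Reachable from Expr after that: {Atom, Expr}.
Removed useless symbols: {Factor, Term} and every production mentioning them.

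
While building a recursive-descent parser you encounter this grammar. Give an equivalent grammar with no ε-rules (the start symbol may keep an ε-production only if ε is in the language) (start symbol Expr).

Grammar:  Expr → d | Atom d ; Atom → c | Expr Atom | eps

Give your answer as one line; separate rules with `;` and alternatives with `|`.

Nullable set = {Atom}.
ε ∉ L(G), so no ε-production is kept.
For each production, add variants omitting each subset of nullable occurrences: Atom → Expr Atom gives Expr Atom | Expr.

Expr → d | Atom d; Atom → c | Expr Atom | Expr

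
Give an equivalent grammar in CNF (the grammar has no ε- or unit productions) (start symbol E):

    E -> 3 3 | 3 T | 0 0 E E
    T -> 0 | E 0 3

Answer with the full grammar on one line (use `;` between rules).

Introduce a nonterminal for each terminal appearing in a rule of length ≥ 2: X1 → 3, X2 → 0.
Binarize each right-hand side of length ≥ 3 by chaining fresh nonterminals (Y1, Y2, …): affected rules were E → X2 X2 E E; T → E X2 X1.

E -> X1 X1 | X1 T | X2 Y1; T -> 0 | E Y3; X1 -> 3; X2 -> 0; Y1 -> X2 Y2; Y2 -> E E; Y3 -> X2 X1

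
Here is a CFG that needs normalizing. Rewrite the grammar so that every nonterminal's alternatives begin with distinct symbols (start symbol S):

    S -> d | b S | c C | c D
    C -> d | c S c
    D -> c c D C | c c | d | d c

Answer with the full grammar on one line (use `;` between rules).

S -> d | b S | c S'; C -> d | c S c; D -> c c D' | d D''; S' -> C | D; D' -> D C | eps; D'' -> eps | c

S has alternatives sharing prefix 'c': factor to S → c S' with S' → C | D.
D has alternatives sharing prefix 'c c': factor to D → c c D' with D' → D C | ε.
D has alternatives sharing prefix 'd': factor to D → d D'' with D'' → ε | c.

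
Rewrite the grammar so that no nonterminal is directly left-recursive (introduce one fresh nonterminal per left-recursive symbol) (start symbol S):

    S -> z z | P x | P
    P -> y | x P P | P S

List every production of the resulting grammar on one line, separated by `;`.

Left recursion appears on P.
For P: α = {S}, β = {y, x P P}. Rewrite as P → β P' and P' → α P' | ε.

S -> z z | P x | P; P -> y P' | x P P P'; P' -> S P' | ε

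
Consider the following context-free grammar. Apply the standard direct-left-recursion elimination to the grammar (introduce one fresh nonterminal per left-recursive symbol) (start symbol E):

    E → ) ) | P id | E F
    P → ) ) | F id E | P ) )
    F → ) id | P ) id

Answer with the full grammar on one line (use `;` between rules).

Left recursion appears on E, P.
For E: α = {F}, β = {) ), P id}. Rewrite as E → β E' and E' → α E' | ε.
For P: α = {) )}, β = {) ), F id E}. Rewrite as P → β P' and P' → α P' | ε.

E → ) ) E' | P id E'; P → ) ) P' | F id E P'; F → ) id | P ) id; E' → F E' | ε; P' → ) ) P' | ε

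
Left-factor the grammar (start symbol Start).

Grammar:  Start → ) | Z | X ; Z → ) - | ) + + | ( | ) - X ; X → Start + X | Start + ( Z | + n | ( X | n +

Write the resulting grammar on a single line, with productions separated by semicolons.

Start → ) | Z | X; Z → ( | ) Z1; X → + n | ( X | n + | Start + X1; Z1 → + + | - Z11; X1 → X | ( Z; Z11 → ε | X

Z has alternatives sharing prefix ')': factor to Z → ) Z1 with Z1 → - | + + | - X.
X has alternatives sharing prefix 'Start +': factor to X → Start + X1 with X1 → X | ( Z.
Z1 has alternatives sharing prefix '-': factor to Z1 → - Z11 with Z11 → ε | X.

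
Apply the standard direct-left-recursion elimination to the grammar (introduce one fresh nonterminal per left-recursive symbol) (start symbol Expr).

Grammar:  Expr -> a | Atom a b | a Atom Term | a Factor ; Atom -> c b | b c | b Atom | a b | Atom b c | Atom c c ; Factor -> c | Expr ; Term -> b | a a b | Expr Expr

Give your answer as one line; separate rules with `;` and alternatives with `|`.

Expr -> a | Atom a b | a Atom Term | a Factor; Atom -> c b Atom1 | b c Atom1 | b Atom Atom1 | a b Atom1; Factor -> c | Expr; Term -> b | a a b | Expr Expr; Atom1 -> b c Atom1 | c c Atom1 | ε

Left recursion appears on Atom.
For Atom: α = {b c, c c}, β = {c b, b c, b Atom, a b}. Rewrite as Atom → β Atom1 and Atom1 → α Atom1 | ε.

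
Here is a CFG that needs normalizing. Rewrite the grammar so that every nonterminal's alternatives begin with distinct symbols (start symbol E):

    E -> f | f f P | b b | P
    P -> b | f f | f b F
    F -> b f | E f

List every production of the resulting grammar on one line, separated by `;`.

E has alternatives sharing prefix 'f': factor to E → f E' with E' → ε | f P.
P has alternatives sharing prefix 'f': factor to P → f P' with P' → f | b F.

E -> b b | P | f E'; P -> b | f P'; F -> b f | E f; E' -> ε | f P; P' -> f | b F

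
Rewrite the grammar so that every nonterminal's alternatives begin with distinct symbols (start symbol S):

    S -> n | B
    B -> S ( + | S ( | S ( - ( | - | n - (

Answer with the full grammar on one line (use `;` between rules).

B has alternatives sharing prefix 'S (': factor to B → S ( B' with B' → + | ε | - (.

S -> n | B; B -> - | n - ( | S ( B'; B' -> + | eps | - (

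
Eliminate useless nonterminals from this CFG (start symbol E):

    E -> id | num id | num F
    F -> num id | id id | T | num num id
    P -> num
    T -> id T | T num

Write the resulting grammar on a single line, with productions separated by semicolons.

E -> id | num id | num F; F -> num id | id id | num num id

Generating nonterminals: {E, F, P}.
Reachable from E after that: {E, F}.
Removed useless symbols: {P, T} and every production mentioning them.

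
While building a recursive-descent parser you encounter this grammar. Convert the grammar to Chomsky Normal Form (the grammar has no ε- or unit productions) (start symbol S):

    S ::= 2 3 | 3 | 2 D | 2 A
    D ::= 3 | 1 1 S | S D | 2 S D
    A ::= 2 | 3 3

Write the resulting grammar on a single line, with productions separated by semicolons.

S ::= X1 X2 | 3 | X1 D | X1 A; D ::= 3 | X3 Y1 | S D | X1 Y2; A ::= 2 | X2 X2; X1 ::= 2; X2 ::= 3; X3 ::= 1; Y1 ::= X3 S; Y2 ::= S D

Introduce a nonterminal for each terminal appearing in a rule of length ≥ 2: X1 → 2, X2 → 3, X3 → 1.
Binarize each right-hand side of length ≥ 3 by chaining fresh nonterminals (Y1, Y2, …): affected rules were D → X3 X3 S; D → X1 S D.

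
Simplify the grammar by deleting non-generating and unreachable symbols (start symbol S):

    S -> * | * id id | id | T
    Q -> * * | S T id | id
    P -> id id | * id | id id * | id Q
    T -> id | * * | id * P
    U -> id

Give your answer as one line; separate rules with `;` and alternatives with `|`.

S -> * | * id id | id | T; Q -> * * | S T id | id; P -> id id | * id | id id * | id Q; T -> id | * * | id * P

Generating nonterminals: {P, Q, S, T, U}.
Reachable from S after that: {P, Q, S, T}.
Removed useless symbols: {U} and every production mentioning them.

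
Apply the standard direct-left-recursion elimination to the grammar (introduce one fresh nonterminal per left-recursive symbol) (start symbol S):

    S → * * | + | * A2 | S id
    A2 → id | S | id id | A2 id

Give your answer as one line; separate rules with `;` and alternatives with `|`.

S → * * S' | + S' | * A2 S'; A2 → id A2' | S A2' | id id A2'; S' → id S' | ε; A2' → id A2' | ε

Directly left-recursive nonterminals: S, A2.
For S: α = {id}, β = {* *, +, * A2}. Rewrite as S → β S' and S' → α S' | ε.
For A2: α = {id}, β = {id, S, id id}. Rewrite as A2 → β A2' and A2' → α A2' | ε.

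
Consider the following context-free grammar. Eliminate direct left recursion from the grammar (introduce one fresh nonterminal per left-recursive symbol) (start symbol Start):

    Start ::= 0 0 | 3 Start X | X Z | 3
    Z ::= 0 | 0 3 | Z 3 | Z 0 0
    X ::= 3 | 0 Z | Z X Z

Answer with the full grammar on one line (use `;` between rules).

Start ::= 0 0 | 3 Start X | X Z | 3; Z ::= 0 Z1 | 0 3 Z1; X ::= 3 | 0 Z | Z X Z; Z1 ::= 3 Z1 | 0 0 Z1 | ε

Z is directly left-recursive.
For Z: α = {3, 0 0}, β = {0, 0 3}. Rewrite as Z → β Z1 and Z1 → α Z1 | ε.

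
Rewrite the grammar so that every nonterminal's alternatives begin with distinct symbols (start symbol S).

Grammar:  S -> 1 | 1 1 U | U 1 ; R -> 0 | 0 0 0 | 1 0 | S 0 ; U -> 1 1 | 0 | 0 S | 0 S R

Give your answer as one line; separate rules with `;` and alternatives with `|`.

S has alternatives sharing prefix '1': factor to S → 1 S' with S' → ε | 1 U.
R has alternatives sharing prefix '0': factor to R → 0 R' with R' → ε | 0 0.
U has alternatives sharing prefix '0': factor to U → 0 U' with U' → ε | S | S R.
U' has alternatives sharing prefix 'S': factor to U' → S U'' with U'' → ε | R.

S -> U 1 | 1 S'; R -> 1 0 | S 0 | 0 R'; U -> 1 1 | 0 U'; S' -> ε | 1 U; R' -> ε | 0 0; U' -> ε | S U''; U'' -> ε | R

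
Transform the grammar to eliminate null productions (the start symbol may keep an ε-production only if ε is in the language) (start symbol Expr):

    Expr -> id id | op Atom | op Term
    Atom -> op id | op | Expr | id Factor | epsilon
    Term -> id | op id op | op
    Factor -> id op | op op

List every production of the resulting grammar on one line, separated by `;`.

Expr -> id id | op Atom | op | op Term; Atom -> op id | op | Expr | id Factor; Term -> id | op id op | op; Factor -> id op | op op

The nullable symbols are {Atom}.
ε ∉ L(G), so no ε-production is kept.
Add the nullable-subset variants: Expr → op Atom gives op Atom | op.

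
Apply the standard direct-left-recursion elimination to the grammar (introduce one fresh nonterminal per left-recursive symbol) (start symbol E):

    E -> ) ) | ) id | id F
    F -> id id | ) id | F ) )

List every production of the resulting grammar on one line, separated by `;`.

E -> ) ) | ) id | id F; F -> id id F' | ) id F'; F' -> ) ) F' | ε

Directly left-recursive nonterminal: F.
For F: α = {) )}, β = {id id, ) id}. Rewrite as F → β F' and F' → α F' | ε.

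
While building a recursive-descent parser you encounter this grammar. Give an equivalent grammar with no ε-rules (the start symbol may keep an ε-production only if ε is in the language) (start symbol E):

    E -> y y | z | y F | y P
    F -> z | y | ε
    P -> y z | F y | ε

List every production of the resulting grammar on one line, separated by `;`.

Nullable nonterminals: {F, P}.
ε ∉ L(G), so no ε-production is kept.
For each production, add variants omitting each subset of nullable occurrences: E → y F gives y F | y. P → F y gives F y | y.

E -> y y | z | y F | y | y P; F -> z | y; P -> y z | F y | y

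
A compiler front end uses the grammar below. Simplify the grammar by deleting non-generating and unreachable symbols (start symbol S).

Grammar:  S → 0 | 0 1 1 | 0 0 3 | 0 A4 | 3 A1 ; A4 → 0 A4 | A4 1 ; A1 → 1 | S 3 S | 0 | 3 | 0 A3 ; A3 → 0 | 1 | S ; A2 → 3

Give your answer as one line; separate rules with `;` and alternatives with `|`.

S → 0 | 0 1 1 | 0 0 3 | 3 A1; A1 → 1 | S 3 S | 0 | 3 | 0 A3; A3 → 0 | 1 | S

Generating nonterminals: {A1, A2, A3, S}.
Reachable from S after that: {A1, A3, S}.
Removed useless symbols: {A2, A4} and every production mentioning them.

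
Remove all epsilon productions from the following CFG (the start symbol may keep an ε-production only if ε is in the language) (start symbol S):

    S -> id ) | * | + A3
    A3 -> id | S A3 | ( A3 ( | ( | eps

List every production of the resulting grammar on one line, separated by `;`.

S -> id ) | * | + A3 | +; A3 -> id | S A3 | S | ( A3 ( | ( ( | (

The nullable symbols are {A3}.
ε ∉ L(G), so no ε-production is kept.
Add the nullable-subset variants: S → + A3 gives + A3 | +. A3 → S A3 gives S A3 | S. A3 → ( A3 ( gives ( A3 ( | ( (.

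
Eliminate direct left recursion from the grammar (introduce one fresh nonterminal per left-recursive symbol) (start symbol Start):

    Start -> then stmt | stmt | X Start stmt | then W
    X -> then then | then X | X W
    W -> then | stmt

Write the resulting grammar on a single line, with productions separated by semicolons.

Start -> then stmt | stmt | X Start stmt | then W; X -> then then X1 | then X X1; W -> then | stmt; X1 -> W X1 | eps

Left recursion appears on X.
For X: α = {W}, β = {then then, then X}. Rewrite as X → β X1 and X1 → α X1 | ε.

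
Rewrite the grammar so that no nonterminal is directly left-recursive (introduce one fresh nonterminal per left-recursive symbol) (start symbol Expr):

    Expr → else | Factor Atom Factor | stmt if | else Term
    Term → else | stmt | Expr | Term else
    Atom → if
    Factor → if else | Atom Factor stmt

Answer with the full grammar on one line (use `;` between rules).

Term is directly left-recursive.
For Term: α = {else}, β = {else, stmt, Expr}. Rewrite as Term → β Term1 and Term1 → α Term1 | ε.

Expr → else | Factor Atom Factor | stmt if | else Term; Term → else Term1 | stmt Term1 | Expr Term1; Atom → if; Factor → if else | Atom Factor stmt; Term1 → else Term1 | ε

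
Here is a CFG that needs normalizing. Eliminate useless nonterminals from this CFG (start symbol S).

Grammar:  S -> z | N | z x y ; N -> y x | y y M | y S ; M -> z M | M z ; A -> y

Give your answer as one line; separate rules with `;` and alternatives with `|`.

Generating nonterminals: {A, N, S}.
Reachable from S after that: {N, S}.
Removed useless symbols: {A, M} and every production mentioning them.

S -> z | N | z x y; N -> y x | y S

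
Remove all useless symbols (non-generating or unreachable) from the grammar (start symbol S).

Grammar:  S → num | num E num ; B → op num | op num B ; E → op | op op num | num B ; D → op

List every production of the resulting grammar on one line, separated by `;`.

S → num | num E num; B → op num | op num B; E → op | op op num | num B

Generating nonterminals: {B, D, E, S}.
Reachable from S after that: {B, E, S}.
Removed useless symbols: {D} and every production mentioning them.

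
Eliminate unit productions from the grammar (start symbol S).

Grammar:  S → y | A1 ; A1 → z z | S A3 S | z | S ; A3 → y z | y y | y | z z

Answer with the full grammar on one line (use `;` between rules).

Unit pairs: A1 ⇒* {S}; S ⇒* {A1}.
For every A with A ⇒* B via unit rules, add B's non-unit alternatives to A; then delete every rule of the form X → Y.

S → z z | S A3 S | z | y; A1 → z z | S A3 S | z | y; A3 → y z | y y | y | z z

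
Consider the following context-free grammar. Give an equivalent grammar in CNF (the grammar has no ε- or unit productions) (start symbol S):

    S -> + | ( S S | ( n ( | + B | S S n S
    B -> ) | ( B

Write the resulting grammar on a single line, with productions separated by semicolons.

Introduce a nonterminal for each terminal appearing in a rule of length ≥ 2: X1 → (, X2 → n, X3 → +.
Binarize each right-hand side of length ≥ 3 by chaining fresh nonterminals (Y1, Y2, …): affected rules were S → X1 S S; S → X1 X2 X1; S → S S X2 S.

S -> + | X1 Y1 | X1 Y2 | X3 B | S Y3; B -> ) | X1 B; X1 -> (; X2 -> n; X3 -> +; Y1 -> S S; Y2 -> X2 X1; Y3 -> S Y4; Y4 -> X2 S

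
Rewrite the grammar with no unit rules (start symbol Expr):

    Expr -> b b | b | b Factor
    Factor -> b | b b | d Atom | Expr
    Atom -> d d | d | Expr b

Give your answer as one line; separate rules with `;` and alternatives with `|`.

Unit pairs: Factor ⇒* {Expr}.
For every A with A ⇒* B via unit rules, add B's non-unit alternatives to A; then delete every rule of the form X → Y.

Expr -> b b | b | b Factor; Factor -> b | b b | d Atom | b Factor; Atom -> d d | d | Expr b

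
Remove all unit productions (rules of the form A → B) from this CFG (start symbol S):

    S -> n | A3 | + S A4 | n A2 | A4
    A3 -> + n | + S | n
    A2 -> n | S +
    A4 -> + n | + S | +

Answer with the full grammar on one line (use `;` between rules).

Unit pairs: S ⇒* {A3, A4}.
Replace each nonterminal's rules with the union of the non-unit rules of every nonterminal it unit-derives.

S -> + n | + S | + | n | + S A4 | n A2; A3 -> + n | + S | n; A2 -> n | S +; A4 -> + n | + S | +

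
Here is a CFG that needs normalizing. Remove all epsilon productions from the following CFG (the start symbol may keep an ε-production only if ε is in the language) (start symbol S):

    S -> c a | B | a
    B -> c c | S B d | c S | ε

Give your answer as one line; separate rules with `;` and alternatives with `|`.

The nullable symbols are {B, S}.
ε ∈ L(G) since S is nullable, so keep S → ε.
Add the nullable-subset variants: B → S B d gives S B d | S d | B d | d. B → c S gives c S | c.

S -> c a | B | a | ε; B -> c c | S B d | S d | B d | d | c S | c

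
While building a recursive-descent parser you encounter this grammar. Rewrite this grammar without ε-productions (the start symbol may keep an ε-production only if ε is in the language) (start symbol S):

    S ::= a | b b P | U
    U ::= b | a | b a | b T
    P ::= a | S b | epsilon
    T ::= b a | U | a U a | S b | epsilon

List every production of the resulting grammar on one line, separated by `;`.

S ::= a | b b P | b b | U; U ::= b | a | b a | b T; P ::= a | S b; T ::= b a | U | a U a | S b

Nullable set = {P, T}.
ε ∉ L(G), so no ε-production is kept.
For each production, add variants omitting each subset of nullable occurrences: S → b b P gives b b P | b b.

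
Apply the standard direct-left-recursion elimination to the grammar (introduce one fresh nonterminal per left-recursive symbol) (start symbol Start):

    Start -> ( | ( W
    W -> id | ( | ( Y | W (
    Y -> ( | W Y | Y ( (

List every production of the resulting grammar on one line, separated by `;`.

Start -> ( | ( W; W -> id W1 | ( W1 | ( Y W1; Y -> ( Y1 | W Y Y1; W1 -> ( W1 | ε; Y1 -> ( ( Y1 | ε

W, Y are directly left-recursive.
For W: α = {(}, β = {id, (, ( Y}. Rewrite as W → β W1 and W1 → α W1 | ε.
For Y: α = {( (}, β = {(, W Y}. Rewrite as Y → β Y1 and Y1 → α Y1 | ε.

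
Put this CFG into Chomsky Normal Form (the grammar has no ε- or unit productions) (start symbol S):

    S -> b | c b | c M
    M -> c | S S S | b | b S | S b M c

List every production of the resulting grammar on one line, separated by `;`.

S -> b | X1 X2 | X1 M; M -> c | S Y1 | b | X2 S | S Y2; X1 -> c; X2 -> b; Y1 -> S S; Y2 -> X2 Y3; Y3 -> M X1

Introduce a nonterminal for each terminal appearing in a rule of length ≥ 2: X1 → c, X2 → b.
Binarize each right-hand side of length ≥ 3 by chaining fresh nonterminals (Y1, Y2, …): affected rules were M → S S S; M → S X2 M X1.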